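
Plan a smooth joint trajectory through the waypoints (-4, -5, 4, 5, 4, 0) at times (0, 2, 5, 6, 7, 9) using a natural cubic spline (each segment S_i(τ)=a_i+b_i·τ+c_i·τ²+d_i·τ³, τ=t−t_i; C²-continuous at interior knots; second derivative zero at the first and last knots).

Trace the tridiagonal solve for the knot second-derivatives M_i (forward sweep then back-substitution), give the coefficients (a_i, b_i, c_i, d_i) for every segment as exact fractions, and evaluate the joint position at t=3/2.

  seg 0: a=-4 b=-345/242 c=0 d=28/121
  seg 1: a=-5 b=327/242 c=168/121 d=-203/726
  seg 2: a=4 b=258/121 c=-273/242 d=-1/242
  seg 3: a=5 b=-3/22 c=-138/121 d=67/242
  seg 4: a=4 b=-192/121 c=-75/242 d=25/484
S(3/2) = -2593/484

Δ: Δ0=-1/2, Δ1=3, Δ2=1, Δ3=-1, Δ4=-2
row 1: diag=10, rhs=21; c'=3/10, d'=21/10
row 2: denom=8−3·3/10=71/10; d'=(-12−3·21/10)/(71/10)=-183/71
row 3: denom=4−1·10/71=274/71; d'=(-12−1·-183/71)/(274/71)=-669/274
row 4: denom=6−1·71/274=1573/274; d'=(-6−1·-669/274)/(1573/274)=-75/121
back: M4=-75/121
back: M3=-669/274−71/274·-75/121=-276/121
back: M2=-183/71−10/71·-276/121=-273/121
back: M1=21/10−3/10·-273/121=336/121
M: M0=0, M1=336/121, M2=-273/121, M3=-276/121, M4=-75/121, M5=0
seg 0: a=-4, c=M0/2=0, d=(M1−M0)/(6·2)=28/121, b=Δ0−h0·(2M0+M1)/6=-345/242
seg 1: a=-5, c=M1/2=168/121, d=(M2−M1)/(6·3)=-203/726, b=Δ1−h1·(2M1+M2)/6=327/242
seg 2: a=4, c=M2/2=-273/242, d=(M3−M2)/(6·1)=-1/242, b=Δ2−h2·(2M2+M3)/6=258/121
seg 3: a=5, c=M3/2=-138/121, d=(M4−M3)/(6·1)=67/242, b=Δ3−h3·(2M3+M4)/6=-3/22
seg 4: a=4, c=M4/2=-75/242, d=(M5−M4)/(6·2)=25/484, b=Δ4−h4·(2M4+M5)/6=-192/121
t_q=3/2 → seg 0, τ=3/2; S=-4+-345/242·τ+0·τ²+28/121·τ³=-2593/484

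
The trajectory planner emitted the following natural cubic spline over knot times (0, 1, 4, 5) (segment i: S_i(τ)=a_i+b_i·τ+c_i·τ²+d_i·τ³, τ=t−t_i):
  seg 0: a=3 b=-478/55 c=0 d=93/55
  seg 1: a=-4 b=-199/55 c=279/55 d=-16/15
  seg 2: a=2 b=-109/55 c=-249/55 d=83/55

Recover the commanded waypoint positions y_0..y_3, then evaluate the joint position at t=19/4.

y_0=3 y_1=-4 y_2=2 y_3=-3
S(19/4) = -983/704

y_0 = S_0(0) = a_0 = 3
y_1 = S_1(0) = a_1 = -4
y_2 = S_2(0) = a_2 = 2
y_3 = S_2(1) = -3
t_q=19/4 is in segment 2 (τ=3/4); S_2(τ)=-983/704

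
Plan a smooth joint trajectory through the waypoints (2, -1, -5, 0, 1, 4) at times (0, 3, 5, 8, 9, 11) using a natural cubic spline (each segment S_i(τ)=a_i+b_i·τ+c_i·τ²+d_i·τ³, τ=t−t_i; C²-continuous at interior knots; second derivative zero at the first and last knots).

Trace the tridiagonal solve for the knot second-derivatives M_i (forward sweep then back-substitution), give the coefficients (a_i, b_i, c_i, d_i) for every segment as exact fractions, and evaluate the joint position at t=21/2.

  seg 0: a=2 b=-1609/3972 c=0 d=-2363/35748
  seg 1: a=-1 b=-4349/1986 c=-2363/3972 d=685/1986
  seg 2: a=-5 b=-285/662 c=5857/3972 d=-9241/35748
  seg 3: a=0 b=1903/1324 c=-282/331 d=549/1324
  seg 4: a=1 b=647/662 c=519/1324 d=-173/2648
S(21/2) = 66253/21184

Δ: Δ0=-1, Δ1=-2, Δ2=5/3, Δ3=1, Δ4=3/2
row 1: diag=10, rhs=-6; c'=1/5, d'=-3/5
row 2: denom=10−2·1/5=48/5; d'=(22−2·-3/5)/(48/5)=29/12
row 3: denom=8−3·5/16=113/16; d'=(-4−3·29/12)/(113/16)=-180/113
row 4: denom=6−1·16/113=662/113; d'=(3−1·-180/113)/(662/113)=519/662
back: M4=519/662
back: M3=-180/113−16/113·519/662=-564/331
back: M2=29/12−5/16·-564/331=5857/1986
back: M1=-3/5−1/5·5857/1986=-2363/1986
M: M0=0, M1=-2363/1986, M2=5857/1986, M3=-564/331, M4=519/662, M5=0
seg 0: a=2, c=M0/2=0, d=(M1−M0)/(6·3)=-2363/35748, b=Δ0−h0·(2M0+M1)/6=-1609/3972
seg 1: a=-1, c=M1/2=-2363/3972, d=(M2−M1)/(6·2)=685/1986, b=Δ1−h1·(2M1+M2)/6=-4349/1986
seg 2: a=-5, c=M2/2=5857/3972, d=(M3−M2)/(6·3)=-9241/35748, b=Δ2−h2·(2M2+M3)/6=-285/662
seg 3: a=0, c=M3/2=-282/331, d=(M4−M3)/(6·1)=549/1324, b=Δ3−h3·(2M3+M4)/6=1903/1324
seg 4: a=1, c=M4/2=519/1324, d=(M5−M4)/(6·2)=-173/2648, b=Δ4−h4·(2M4+M5)/6=647/662
t_q=21/2 → seg 4, τ=3/2; S=1+647/662·τ+519/1324·τ²+-173/2648·τ³=66253/21184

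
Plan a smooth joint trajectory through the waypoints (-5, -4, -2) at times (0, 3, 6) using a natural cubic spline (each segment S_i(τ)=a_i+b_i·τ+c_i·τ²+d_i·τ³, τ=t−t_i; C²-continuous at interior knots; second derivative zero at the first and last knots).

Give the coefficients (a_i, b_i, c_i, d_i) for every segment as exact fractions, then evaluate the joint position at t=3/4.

  seg 0: a=-5 b=1/4 c=0 d=1/108
  seg 1: a=-4 b=1/2 c=1/12 d=-1/108
S(3/4) = -1231/256

Δ: Δ0=1/3, Δ1=2/3
row 1: diag=12, rhs=2; c'=1/4, d'=1/6
back: M1=1/6
M: M0=0, M1=1/6, M2=0
seg 0: a=-5, c=M0/2=0, d=(M1−M0)/(6·3)=1/108, b=Δ0−h0·(2M0+M1)/6=1/4
seg 1: a=-4, c=M1/2=1/12, d=(M2−M1)/(6·3)=-1/108, b=Δ1−h1·(2M1+M2)/6=1/2
t_q=3/4 → seg 0, τ=3/4; S=-5+1/4·τ+0·τ²+1/108·τ³=-1231/256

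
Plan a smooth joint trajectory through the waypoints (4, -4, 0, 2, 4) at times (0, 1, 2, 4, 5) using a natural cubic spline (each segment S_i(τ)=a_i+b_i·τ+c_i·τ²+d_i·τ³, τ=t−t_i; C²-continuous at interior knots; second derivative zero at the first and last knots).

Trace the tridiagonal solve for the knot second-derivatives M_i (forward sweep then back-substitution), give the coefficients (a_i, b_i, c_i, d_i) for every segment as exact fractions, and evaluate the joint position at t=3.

  seg 0: a=4 b=-690/61 c=0 d=202/61
  seg 1: a=-4 b=-84/61 c=606/61 d=-278/61
  seg 2: a=0 b=294/61 c=-228/61 d=223/244
  seg 3: a=2 b=51/61 c=213/122 d=-71/122
S(3) = 487/244

Δ: Δ0=-8, Δ1=4, Δ2=1, Δ3=2
row 1: diag=4, rhs=72; c'=1/4, d'=18
row 2: denom=6−1·1/4=23/4; d'=(-18−1·18)/(23/4)=-144/23
row 3: denom=6−2·8/23=122/23; d'=(6−2·-144/23)/(122/23)=213/61
back: M3=213/61
back: M2=-144/23−8/23·213/61=-456/61
back: M1=18−1/4·-456/61=1212/61
M: M0=0, M1=1212/61, M2=-456/61, M3=213/61, M4=0
seg 0: a=4, c=M0/2=0, d=(M1−M0)/(6·1)=202/61, b=Δ0−h0·(2M0+M1)/6=-690/61
seg 1: a=-4, c=M1/2=606/61, d=(M2−M1)/(6·1)=-278/61, b=Δ1−h1·(2M1+M2)/6=-84/61
seg 2: a=0, c=M2/2=-228/61, d=(M3−M2)/(6·2)=223/244, b=Δ2−h2·(2M2+M3)/6=294/61
seg 3: a=2, c=M3/2=213/122, d=(M4−M3)/(6·1)=-71/122, b=Δ3−h3·(2M3+M4)/6=51/61
t_q=3 → seg 2, τ=1; S=0+294/61·τ+-228/61·τ²+223/244·τ³=487/244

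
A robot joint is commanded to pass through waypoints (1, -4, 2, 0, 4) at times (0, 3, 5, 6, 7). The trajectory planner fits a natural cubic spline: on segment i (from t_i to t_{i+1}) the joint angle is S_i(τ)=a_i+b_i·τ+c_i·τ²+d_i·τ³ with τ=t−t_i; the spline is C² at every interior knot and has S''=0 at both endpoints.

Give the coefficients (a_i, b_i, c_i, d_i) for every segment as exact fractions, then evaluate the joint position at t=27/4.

  seg 0: a=1 b=-1252/321 c=0 d=239/963
  seg 1: a=-4 b=899/321 c=239/107 d=-685/642
  seg 2: a=2 b=-343/321 c=-446/107 d=1039/321
  seg 3: a=0 b=98/321 c=593/107 d=-593/321
S(27/4) = 17579/6848

Δ: Δ0=-5/3, Δ1=3, Δ2=-2, Δ3=4
row 1: diag=10, rhs=28; c'=1/5, d'=14/5
row 2: denom=6−2·1/5=28/5; d'=(-30−2·14/5)/(28/5)=-89/14
row 3: denom=4−1·5/28=107/28; d'=(36−1·-89/14)/(107/28)=1186/107
back: M3=1186/107
back: M2=-89/14−5/28·1186/107=-892/107
back: M1=14/5−1/5·-892/107=478/107
M: M0=0, M1=478/107, M2=-892/107, M3=1186/107, M4=0
seg 0: a=1, c=M0/2=0, d=(M1−M0)/(6·3)=239/963, b=Δ0−h0·(2M0+M1)/6=-1252/321
seg 1: a=-4, c=M1/2=239/107, d=(M2−M1)/(6·2)=-685/642, b=Δ1−h1·(2M1+M2)/6=899/321
seg 2: a=2, c=M2/2=-446/107, d=(M3−M2)/(6·1)=1039/321, b=Δ2−h2·(2M2+M3)/6=-343/321
seg 3: a=0, c=M3/2=593/107, d=(M4−M3)/(6·1)=-593/321, b=Δ3−h3·(2M3+M4)/6=98/321
t_q=27/4 → seg 3, τ=3/4; S=0+98/321·τ+593/107·τ²+-593/321·τ³=17579/6848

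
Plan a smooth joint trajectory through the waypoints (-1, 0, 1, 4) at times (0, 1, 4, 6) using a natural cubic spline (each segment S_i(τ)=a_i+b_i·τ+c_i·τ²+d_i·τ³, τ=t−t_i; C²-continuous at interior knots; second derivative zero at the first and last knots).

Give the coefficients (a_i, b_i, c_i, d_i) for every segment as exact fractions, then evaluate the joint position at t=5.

  seg 0: a=-1 b=487/426 c=0 d=-61/426
  seg 1: a=0 b=152/213 c=-61/142 d=43/426
  seg 2: a=1 b=367/426 c=34/71 d=-17/213
S(5) = 321/142

Δ: Δ0=1, Δ1=1/3, Δ2=3/2
row 1: diag=8, rhs=-4; c'=3/8, d'=-1/2
row 2: denom=10−3·3/8=71/8; d'=(7−3·-1/2)/(71/8)=68/71
back: M2=68/71
back: M1=-1/2−3/8·68/71=-61/71
M: M0=0, M1=-61/71, M2=68/71, M3=0
seg 0: a=-1, c=M0/2=0, d=(M1−M0)/(6·1)=-61/426, b=Δ0−h0·(2M0+M1)/6=487/426
seg 1: a=0, c=M1/2=-61/142, d=(M2−M1)/(6·3)=43/426, b=Δ1−h1·(2M1+M2)/6=152/213
seg 2: a=1, c=M2/2=34/71, d=(M3−M2)/(6·2)=-17/213, b=Δ2−h2·(2M2+M3)/6=367/426
t_q=5 → seg 2, τ=1; S=1+367/426·τ+34/71·τ²+-17/213·τ³=321/142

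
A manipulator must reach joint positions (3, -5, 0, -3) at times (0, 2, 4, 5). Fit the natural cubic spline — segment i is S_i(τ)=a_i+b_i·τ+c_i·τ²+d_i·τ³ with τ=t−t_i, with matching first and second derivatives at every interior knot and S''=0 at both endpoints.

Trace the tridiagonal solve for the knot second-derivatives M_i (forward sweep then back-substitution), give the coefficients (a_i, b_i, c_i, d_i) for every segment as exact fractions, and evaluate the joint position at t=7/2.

  seg 0: a=3 b=-69/11 c=0 d=25/44
  seg 1: a=-5 b=6/11 c=75/22 d=-107/88
  seg 2: a=0 b=-9/22 c=-171/44 d=57/44
S(7/2) = -433/704

Δ: Δ0=-4, Δ1=5/2, Δ2=-3
row 1: diag=8, rhs=39; c'=1/4, d'=39/8
row 2: denom=6−2·1/4=11/2; d'=(-33−2·39/8)/(11/2)=-171/22
back: M2=-171/22
back: M1=39/8−1/4·-171/22=75/11
M: M0=0, M1=75/11, M2=-171/22, M3=0
seg 0: a=3, c=M0/2=0, d=(M1−M0)/(6·2)=25/44, b=Δ0−h0·(2M0+M1)/6=-69/11
seg 1: a=-5, c=M1/2=75/22, d=(M2−M1)/(6·2)=-107/88, b=Δ1−h1·(2M1+M2)/6=6/11
seg 2: a=0, c=M2/2=-171/44, d=(M3−M2)/(6·1)=57/44, b=Δ2−h2·(2M2+M3)/6=-9/22
t_q=7/2 → seg 1, τ=3/2; S=-5+6/11·τ+75/22·τ²+-107/88·τ³=-433/704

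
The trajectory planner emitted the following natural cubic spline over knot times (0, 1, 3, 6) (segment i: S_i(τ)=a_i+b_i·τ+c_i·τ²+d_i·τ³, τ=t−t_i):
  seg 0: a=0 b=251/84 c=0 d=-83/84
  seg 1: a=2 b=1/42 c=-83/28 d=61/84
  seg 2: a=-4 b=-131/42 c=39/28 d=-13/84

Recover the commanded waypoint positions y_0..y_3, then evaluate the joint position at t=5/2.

y_0 = S_0(0) = a_0 = 0
y_1 = S_1(0) = a_1 = 2
y_2 = S_2(0) = a_2 = -4
y_3 = S_2(3) = -5
t_q=5/2 is in segment 1 (τ=3/2); S_1(τ)=-489/224

y_0=0 y_1=2 y_2=-4 y_3=-5
S(5/2) = -489/224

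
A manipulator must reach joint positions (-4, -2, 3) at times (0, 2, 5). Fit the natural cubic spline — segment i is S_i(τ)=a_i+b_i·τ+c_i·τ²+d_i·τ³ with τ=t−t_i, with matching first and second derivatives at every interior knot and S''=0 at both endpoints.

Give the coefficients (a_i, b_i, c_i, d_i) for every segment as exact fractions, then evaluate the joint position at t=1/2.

  seg 0: a=-4 b=13/15 c=0 d=1/30
  seg 1: a=-2 b=19/15 c=1/5 d=-1/45
S(1/2) = -57/16

Δ: Δ0=1, Δ1=5/3
row 1: diag=10, rhs=4; c'=3/10, d'=2/5
back: M1=2/5
M: M0=0, M1=2/5, M2=0
seg 0: a=-4, c=M0/2=0, d=(M1−M0)/(6·2)=1/30, b=Δ0−h0·(2M0+M1)/6=13/15
seg 1: a=-2, c=M1/2=1/5, d=(M2−M1)/(6·3)=-1/45, b=Δ1−h1·(2M1+M2)/6=19/15
t_q=1/2 → seg 0, τ=1/2; S=-4+13/15·τ+0·τ²+1/30·τ³=-57/16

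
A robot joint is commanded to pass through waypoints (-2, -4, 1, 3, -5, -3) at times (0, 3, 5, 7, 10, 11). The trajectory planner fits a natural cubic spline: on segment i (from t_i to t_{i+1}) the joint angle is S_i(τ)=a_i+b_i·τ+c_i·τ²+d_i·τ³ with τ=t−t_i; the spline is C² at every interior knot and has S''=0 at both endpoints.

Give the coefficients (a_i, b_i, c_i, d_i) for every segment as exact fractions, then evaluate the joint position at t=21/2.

Δ: Δ0=-2/3, Δ1=5/2, Δ2=1, Δ3=-8/3, Δ4=2
row 1: diag=10, rhs=19; c'=1/5, d'=19/10
row 2: denom=8−2·1/5=38/5; d'=(-9−2·19/10)/(38/5)=-32/19
row 3: denom=10−2·5/19=180/19; d'=(-22−2·-32/19)/(180/19)=-59/30
row 4: denom=8−3·19/60=141/20; d'=(28−3·-59/30)/(141/20)=226/47
back: M4=226/47
back: M3=-59/30−19/60·226/47=-164/47
back: M2=-32/19−5/19·-164/47=-36/47
back: M1=19/10−1/5·-36/47=193/94
M: M0=0, M1=193/94, M2=-36/47, M3=-164/47, M4=226/47, M5=0
seg 0: a=-2, c=M0/2=0, d=(M1−M0)/(6·3)=193/1692, b=Δ0−h0·(2M0+M1)/6=-955/564
seg 1: a=-4, c=M1/2=193/188, d=(M2−M1)/(6·2)=-265/1128, b=Δ1−h1·(2M1+M2)/6=391/282
seg 2: a=1, c=M2/2=-18/47, d=(M3−M2)/(6·2)=-32/141, b=Δ2−h2·(2M2+M3)/6=377/141
seg 3: a=3, c=M3/2=-82/47, d=(M4−M3)/(6·3)=65/141, b=Δ3−h3·(2M3+M4)/6=-223/141
seg 4: a=-5, c=M4/2=113/47, d=(M5−M4)/(6·1)=-113/141, b=Δ4−h4·(2M4+M5)/6=56/141
t_q=21/2 → seg 4, τ=1/2; S=-5+56/141·τ+113/47·τ²+-113/141·τ³=-1617/376

  seg 0: a=-2 b=-955/564 c=0 d=193/1692
  seg 1: a=-4 b=391/282 c=193/188 d=-265/1128
  seg 2: a=1 b=377/141 c=-18/47 d=-32/141
  seg 3: a=3 b=-223/141 c=-82/47 d=65/141
  seg 4: a=-5 b=56/141 c=113/47 d=-113/141
S(21/2) = -1617/376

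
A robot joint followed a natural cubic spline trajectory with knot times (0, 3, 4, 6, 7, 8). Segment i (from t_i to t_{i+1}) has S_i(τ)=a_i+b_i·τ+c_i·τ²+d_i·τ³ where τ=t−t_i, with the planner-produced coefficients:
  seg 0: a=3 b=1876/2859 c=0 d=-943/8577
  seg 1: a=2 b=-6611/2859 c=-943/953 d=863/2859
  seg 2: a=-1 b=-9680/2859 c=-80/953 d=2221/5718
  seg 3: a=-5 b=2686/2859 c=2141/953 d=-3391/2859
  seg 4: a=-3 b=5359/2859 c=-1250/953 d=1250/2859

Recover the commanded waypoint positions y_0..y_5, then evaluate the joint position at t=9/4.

y_0 = S_0(0) = a_0 = 3
y_1 = S_1(0) = a_1 = 2
y_2 = S_2(0) = a_2 = -1
y_3 = S_3(0) = a_3 = -5
y_4 = S_4(0) = a_4 = -3
y_5 = S_4(1) = -2
t_q=9/4 is in segment 0 (τ=9/4); S_0(τ)=196641/60992

y_0=3 y_1=2 y_2=-1 y_3=-5 y_4=-3 y_5=-2
S(9/4) = 196641/60992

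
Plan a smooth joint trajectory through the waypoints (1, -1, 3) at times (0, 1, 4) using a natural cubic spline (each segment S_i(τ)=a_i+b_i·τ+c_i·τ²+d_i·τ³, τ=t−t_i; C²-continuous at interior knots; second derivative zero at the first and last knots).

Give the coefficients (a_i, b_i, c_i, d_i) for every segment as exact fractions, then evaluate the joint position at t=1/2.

  seg 0: a=1 b=-29/12 c=0 d=5/12
  seg 1: a=-1 b=-7/6 c=5/4 d=-5/36
S(1/2) = -5/32

Δ: Δ0=-2, Δ1=4/3
row 1: diag=8, rhs=20; c'=3/8, d'=5/2
back: M1=5/2
M: M0=0, M1=5/2, M2=0
seg 0: a=1, c=M0/2=0, d=(M1−M0)/(6·1)=5/12, b=Δ0−h0·(2M0+M1)/6=-29/12
seg 1: a=-1, c=M1/2=5/4, d=(M2−M1)/(6·3)=-5/36, b=Δ1−h1·(2M1+M2)/6=-7/6
t_q=1/2 → seg 0, τ=1/2; S=1+-29/12·τ+0·τ²+5/12·τ³=-5/32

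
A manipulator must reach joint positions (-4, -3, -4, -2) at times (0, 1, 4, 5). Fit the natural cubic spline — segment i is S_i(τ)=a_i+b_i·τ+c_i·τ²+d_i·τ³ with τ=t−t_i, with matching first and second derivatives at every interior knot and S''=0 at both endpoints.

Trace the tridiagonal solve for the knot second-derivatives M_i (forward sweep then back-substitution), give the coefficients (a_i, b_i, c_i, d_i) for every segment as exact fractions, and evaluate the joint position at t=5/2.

  seg 0: a=-4 b=218/165 c=0 d=-53/165
  seg 1: a=-3 b=59/165 c=-53/55 d=11/45
  seg 2: a=-4 b=194/165 c=68/55 d=-68/165
S(5/2) = -335/88

Δ: Δ0=1, Δ1=-1/3, Δ2=2
row 1: diag=8, rhs=-8; c'=3/8, d'=-1
row 2: denom=8−3·3/8=55/8; d'=(14−3·-1)/(55/8)=136/55
back: M2=136/55
back: M1=-1−3/8·136/55=-106/55
M: M0=0, M1=-106/55, M2=136/55, M3=0
seg 0: a=-4, c=M0/2=0, d=(M1−M0)/(6·1)=-53/165, b=Δ0−h0·(2M0+M1)/6=218/165
seg 1: a=-3, c=M1/2=-53/55, d=(M2−M1)/(6·3)=11/45, b=Δ1−h1·(2M1+M2)/6=59/165
seg 2: a=-4, c=M2/2=68/55, d=(M3−M2)/(6·1)=-68/165, b=Δ2−h2·(2M2+M3)/6=194/165
t_q=5/2 → seg 1, τ=3/2; S=-3+59/165·τ+-53/55·τ²+11/45·τ³=-335/88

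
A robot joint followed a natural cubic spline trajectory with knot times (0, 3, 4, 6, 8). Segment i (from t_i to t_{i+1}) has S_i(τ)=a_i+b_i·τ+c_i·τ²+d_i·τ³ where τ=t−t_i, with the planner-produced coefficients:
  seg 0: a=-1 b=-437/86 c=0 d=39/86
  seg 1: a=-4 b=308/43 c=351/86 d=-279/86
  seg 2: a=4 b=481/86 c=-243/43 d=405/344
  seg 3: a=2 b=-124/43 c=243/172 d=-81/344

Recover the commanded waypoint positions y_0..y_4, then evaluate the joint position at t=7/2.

y_0=-1 y_1=-4 y_2=4 y_3=2 y_4=0
S(7/2) = 135/688

y_0 = S_0(0) = a_0 = -1
y_1 = S_1(0) = a_1 = -4
y_2 = S_2(0) = a_2 = 4
y_3 = S_3(0) = a_3 = 2
y_4 = S_3(2) = 0
t_q=7/2 is in segment 1 (τ=1/2); S_1(τ)=135/688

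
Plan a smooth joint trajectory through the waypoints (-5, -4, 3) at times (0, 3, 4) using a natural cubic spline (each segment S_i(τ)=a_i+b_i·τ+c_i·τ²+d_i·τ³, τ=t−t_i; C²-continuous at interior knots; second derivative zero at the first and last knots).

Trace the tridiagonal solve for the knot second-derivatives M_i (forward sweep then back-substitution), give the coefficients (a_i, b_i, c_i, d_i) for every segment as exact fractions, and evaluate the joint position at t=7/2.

  seg 0: a=-5 b=-13/6 c=0 d=5/18
  seg 1: a=-4 b=16/3 c=5/2 d=-5/6
S(7/2) = -13/16

Δ: Δ0=1/3, Δ1=7
row 1: diag=8, rhs=40; c'=1/8, d'=5
back: M1=5
M: M0=0, M1=5, M2=0
seg 0: a=-5, c=M0/2=0, d=(M1−M0)/(6·3)=5/18, b=Δ0−h0·(2M0+M1)/6=-13/6
seg 1: a=-4, c=M1/2=5/2, d=(M2−M1)/(6·1)=-5/6, b=Δ1−h1·(2M1+M2)/6=16/3
t_q=7/2 → seg 1, τ=1/2; S=-4+16/3·τ+5/2·τ²+-5/6·τ³=-13/16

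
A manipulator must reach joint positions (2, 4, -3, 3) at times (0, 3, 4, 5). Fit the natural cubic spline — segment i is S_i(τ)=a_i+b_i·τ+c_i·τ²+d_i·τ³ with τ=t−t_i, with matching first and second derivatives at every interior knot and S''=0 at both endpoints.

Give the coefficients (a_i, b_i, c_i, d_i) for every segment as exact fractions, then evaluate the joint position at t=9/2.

Δ: Δ0=2/3, Δ1=-7, Δ2=6
row 1: diag=8, rhs=-46; c'=1/8, d'=-23/4
row 2: denom=4−1·1/8=31/8; d'=(78−1·-23/4)/(31/8)=670/31
back: M2=670/31
back: M1=-23/4−1/8·670/31=-262/31
M: M0=0, M1=-262/31, M2=670/31, M3=0
seg 0: a=2, c=M0/2=0, d=(M1−M0)/(6·3)=-131/279, b=Δ0−h0·(2M0+M1)/6=455/93
seg 1: a=4, c=M1/2=-131/31, d=(M2−M1)/(6·1)=466/93, b=Δ1−h1·(2M1+M2)/6=-724/93
seg 2: a=-3, c=M2/2=335/31, d=(M3−M2)/(6·1)=-335/93, b=Δ2−h2·(2M2+M3)/6=-112/93
t_q=9/2 → seg 2, τ=1/2; S=-3+-112/93·τ+335/31·τ²+-335/93·τ³=-335/248

  seg 0: a=2 b=455/93 c=0 d=-131/279
  seg 1: a=4 b=-724/93 c=-131/31 d=466/93
  seg 2: a=-3 b=-112/93 c=335/31 d=-335/93
S(9/2) = -335/248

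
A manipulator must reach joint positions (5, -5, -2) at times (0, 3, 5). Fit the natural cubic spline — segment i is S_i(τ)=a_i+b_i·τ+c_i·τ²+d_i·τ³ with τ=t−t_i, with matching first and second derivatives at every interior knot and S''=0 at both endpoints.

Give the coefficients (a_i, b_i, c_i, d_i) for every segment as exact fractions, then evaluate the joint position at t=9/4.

  seg 0: a=5 b=-287/60 c=0 d=29/180
  seg 1: a=-5 b=-13/30 c=29/20 d=-29/120
S(9/4) = -5027/1280

Δ: Δ0=-10/3, Δ1=3/2
row 1: diag=10, rhs=29; c'=1/5, d'=29/10
back: M1=29/10
M: M0=0, M1=29/10, M2=0
seg 0: a=5, c=M0/2=0, d=(M1−M0)/(6·3)=29/180, b=Δ0−h0·(2M0+M1)/6=-287/60
seg 1: a=-5, c=M1/2=29/20, d=(M2−M1)/(6·2)=-29/120, b=Δ1−h1·(2M1+M2)/6=-13/30
t_q=9/4 → seg 0, τ=9/4; S=5+-287/60·τ+0·τ²+29/180·τ³=-5027/1280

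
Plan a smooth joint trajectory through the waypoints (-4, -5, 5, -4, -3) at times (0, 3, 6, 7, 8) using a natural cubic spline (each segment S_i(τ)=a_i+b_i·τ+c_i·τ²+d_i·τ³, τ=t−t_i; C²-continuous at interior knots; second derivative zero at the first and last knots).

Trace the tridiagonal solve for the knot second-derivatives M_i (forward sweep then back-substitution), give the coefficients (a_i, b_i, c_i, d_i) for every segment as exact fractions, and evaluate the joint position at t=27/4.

  seg 0: a=-4 b=-47/16 c=0 d=125/432
  seg 1: a=-5 b=39/8 c=125/48 d=-449/432
  seg 2: a=5 b=-121/16 c=-27/4 d=85/16
  seg 3: a=-4 b=-41/8 c=147/16 d=-49/16
S(27/4) = -2281/1024

Δ: Δ0=-1/3, Δ1=10/3, Δ2=-9, Δ3=1
row 1: diag=12, rhs=22; c'=1/4, d'=11/6
row 2: denom=8−3·1/4=29/4; d'=(-74−3·11/6)/(29/4)=-318/29
row 3: denom=4−1·4/29=112/29; d'=(60−1·-318/29)/(112/29)=147/8
back: M3=147/8
back: M2=-318/29−4/29·147/8=-27/2
back: M1=11/6−1/4·-27/2=125/24
M: M0=0, M1=125/24, M2=-27/2, M3=147/8, M4=0
seg 0: a=-4, c=M0/2=0, d=(M1−M0)/(6·3)=125/432, b=Δ0−h0·(2M0+M1)/6=-47/16
seg 1: a=-5, c=M1/2=125/48, d=(M2−M1)/(6·3)=-449/432, b=Δ1−h1·(2M1+M2)/6=39/8
seg 2: a=5, c=M2/2=-27/4, d=(M3−M2)/(6·1)=85/16, b=Δ2−h2·(2M2+M3)/6=-121/16
seg 3: a=-4, c=M3/2=147/16, d=(M4−M3)/(6·1)=-49/16, b=Δ3−h3·(2M3+M4)/6=-41/8
t_q=27/4 → seg 2, τ=3/4; S=5+-121/16·τ+-27/4·τ²+85/16·τ³=-2281/1024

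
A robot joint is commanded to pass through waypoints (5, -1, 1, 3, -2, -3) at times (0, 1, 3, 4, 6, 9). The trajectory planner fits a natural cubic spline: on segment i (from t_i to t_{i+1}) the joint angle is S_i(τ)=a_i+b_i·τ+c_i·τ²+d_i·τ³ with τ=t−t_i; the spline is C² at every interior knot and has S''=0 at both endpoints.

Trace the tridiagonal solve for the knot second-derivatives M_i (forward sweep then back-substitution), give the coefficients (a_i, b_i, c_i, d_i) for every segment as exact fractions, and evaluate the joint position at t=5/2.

Δ: Δ0=-6, Δ1=1, Δ2=2, Δ3=-5/2, Δ4=-1/3
row 1: diag=6, rhs=42; c'=1/3, d'=7
row 2: denom=6−2·1/3=16/3; d'=(6−2·7)/(16/3)=-3/2
row 3: denom=6−1·3/16=93/16; d'=(-27−1·-3/2)/(93/16)=-136/31
row 4: denom=10−2·32/93=866/93; d'=(13−2·-136/31)/(866/93)=2025/866
back: M4=2025/866
back: M3=-136/31−32/93·2025/866=-2248/433
back: M2=-3/2−3/16·-2248/433=-228/433
back: M1=7−1/3·-228/433=3107/433
M: M0=0, M1=3107/433, M2=-228/433, M3=-2248/433, M4=2025/866, M5=0
seg 0: a=5, c=M0/2=0, d=(M1−M0)/(6·1)=3107/2598, b=Δ0−h0·(2M0+M1)/6=-18695/2598
seg 1: a=-1, c=M1/2=3107/866, d=(M2−M1)/(6·2)=-3335/5196, b=Δ1−h1·(2M1+M2)/6=-4687/1299
seg 2: a=1, c=M2/2=-114/433, d=(M3−M2)/(6·1)=-1010/1299, b=Δ2−h2·(2M2+M3)/6=3950/1299
seg 3: a=3, c=M3/2=-1124/433, d=(M4−M3)/(6·2)=6521/10392, b=Δ3−h3·(2M3+M4)/6=236/1299
seg 4: a=-2, c=M4/2=2025/1732, d=(M5−M4)/(6·3)=-225/1732, b=Δ4−h4·(2M4+M5)/6=-6941/2598
t_q=5/2 → seg 1, τ=3/2; S=-1+-4687/1299·τ+3107/866·τ²+-3335/5196·τ³=-7011/13856

  seg 0: a=5 b=-18695/2598 c=0 d=3107/2598
  seg 1: a=-1 b=-4687/1299 c=3107/866 d=-3335/5196
  seg 2: a=1 b=3950/1299 c=-114/433 d=-1010/1299
  seg 3: a=3 b=236/1299 c=-1124/433 d=6521/10392
  seg 4: a=-2 b=-6941/2598 c=2025/1732 d=-225/1732
S(5/2) = -7011/13856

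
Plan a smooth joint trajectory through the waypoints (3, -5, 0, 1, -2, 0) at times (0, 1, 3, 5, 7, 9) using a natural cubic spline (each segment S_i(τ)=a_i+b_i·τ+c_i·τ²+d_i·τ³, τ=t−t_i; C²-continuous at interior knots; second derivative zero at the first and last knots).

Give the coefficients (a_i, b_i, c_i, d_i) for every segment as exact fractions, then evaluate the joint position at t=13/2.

  seg 0: a=3 b=-679/68 c=0 d=135/68
  seg 1: a=-5 b=-137/34 c=405/68 d=-183/136
  seg 2: a=0 b=62/17 c=-36/17 d=37/136
  seg 3: a=1 b=-53/34 c=-33/68 d=35/136
  seg 4: a=-2 b=-7/17 c=18/17 d=-3/17
S(13/2) = -1699/1088

Δ: Δ0=-8, Δ1=5/2, Δ2=1/2, Δ3=-3/2, Δ4=1
row 1: diag=6, rhs=63; c'=1/3, d'=21/2
row 2: denom=8−2·1/3=22/3; d'=(-12−2·21/2)/(22/3)=-9/2
row 3: denom=8−2·3/11=82/11; d'=(-12−2·-9/2)/(82/11)=-33/82
row 4: denom=8−2·11/41=306/41; d'=(15−2·-33/82)/(306/41)=36/17
back: M4=36/17
back: M3=-33/82−11/41·36/17=-33/34
back: M2=-9/2−3/11·-33/34=-72/17
back: M1=21/2−1/3·-72/17=405/34
M: M0=0, M1=405/34, M2=-72/17, M3=-33/34, M4=36/17, M5=0
seg 0: a=3, c=M0/2=0, d=(M1−M0)/(6·1)=135/68, b=Δ0−h0·(2M0+M1)/6=-679/68
seg 1: a=-5, c=M1/2=405/68, d=(M2−M1)/(6·2)=-183/136, b=Δ1−h1·(2M1+M2)/6=-137/34
seg 2: a=0, c=M2/2=-36/17, d=(M3−M2)/(6·2)=37/136, b=Δ2−h2·(2M2+M3)/6=62/17
seg 3: a=1, c=M3/2=-33/68, d=(M4−M3)/(6·2)=35/136, b=Δ3−h3·(2M3+M4)/6=-53/34
seg 4: a=-2, c=M4/2=18/17, d=(M5−M4)/(6·2)=-3/17, b=Δ4−h4·(2M4+M5)/6=-7/17
t_q=13/2 → seg 3, τ=3/2; S=1+-53/34·τ+-33/68·τ²+35/136·τ³=-1699/1088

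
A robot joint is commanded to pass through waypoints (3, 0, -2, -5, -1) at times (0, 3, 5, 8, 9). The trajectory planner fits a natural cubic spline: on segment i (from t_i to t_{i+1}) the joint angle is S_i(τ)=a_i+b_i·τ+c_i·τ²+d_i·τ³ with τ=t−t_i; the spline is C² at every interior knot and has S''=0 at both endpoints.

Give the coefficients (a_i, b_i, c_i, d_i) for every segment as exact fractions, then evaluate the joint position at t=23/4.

Δ: Δ0=-1, Δ1=-1, Δ2=-1, Δ3=4
row 1: diag=10, rhs=0; c'=1/5, d'=0
row 2: denom=10−2·1/5=48/5; d'=(0−2·0)/(48/5)=0
row 3: denom=8−3·5/16=113/16; d'=(30−3·0)/(113/16)=480/113
back: M3=480/113
back: M2=0−5/16·480/113=-150/113
back: M1=0−1/5·-150/113=30/113
M: M0=0, M1=30/113, M2=-150/113, M3=480/113, M4=0
seg 0: a=3, c=M0/2=0, d=(M1−M0)/(6·3)=5/339, b=Δ0−h0·(2M0+M1)/6=-128/113
seg 1: a=0, c=M1/2=15/113, d=(M2−M1)/(6·2)=-15/113, b=Δ1−h1·(2M1+M2)/6=-83/113
seg 2: a=-2, c=M2/2=-75/113, d=(M3−M2)/(6·3)=35/113, b=Δ2−h2·(2M2+M3)/6=-203/113
seg 3: a=-5, c=M3/2=240/113, d=(M4−M3)/(6·1)=-80/113, b=Δ3−h3·(2M3+M4)/6=292/113
t_q=23/4 → seg 2, τ=3/4; S=-2+-203/113·τ+-75/113·τ²+35/113·τ³=-25963/7232

  seg 0: a=3 b=-128/113 c=0 d=5/339
  seg 1: a=0 b=-83/113 c=15/113 d=-15/113
  seg 2: a=-2 b=-203/113 c=-75/113 d=35/113
  seg 3: a=-5 b=292/113 c=240/113 d=-80/113
S(23/4) = -25963/7232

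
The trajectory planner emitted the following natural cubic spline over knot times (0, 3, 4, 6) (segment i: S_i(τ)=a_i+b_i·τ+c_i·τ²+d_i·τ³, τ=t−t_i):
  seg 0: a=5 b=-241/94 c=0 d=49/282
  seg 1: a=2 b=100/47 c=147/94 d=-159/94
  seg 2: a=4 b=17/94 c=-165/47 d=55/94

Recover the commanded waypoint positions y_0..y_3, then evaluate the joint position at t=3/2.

y_0=5 y_1=2 y_2=4 y_3=-5
S(3/2) = 1309/752

y_0 = S_0(0) = a_0 = 5
y_1 = S_1(0) = a_1 = 2
y_2 = S_2(0) = a_2 = 4
y_3 = S_2(2) = -5
t_q=3/2 is in segment 0 (τ=3/2); S_0(τ)=1309/752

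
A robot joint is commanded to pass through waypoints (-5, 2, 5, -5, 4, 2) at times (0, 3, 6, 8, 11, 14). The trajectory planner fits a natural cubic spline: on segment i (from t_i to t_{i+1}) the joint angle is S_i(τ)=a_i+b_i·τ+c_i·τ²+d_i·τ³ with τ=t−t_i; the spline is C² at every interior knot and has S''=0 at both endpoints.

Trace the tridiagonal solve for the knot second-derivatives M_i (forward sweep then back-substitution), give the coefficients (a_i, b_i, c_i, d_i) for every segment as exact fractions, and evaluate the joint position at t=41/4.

Δ: Δ0=7/3, Δ1=1, Δ2=-5, Δ3=3, Δ4=-2/3
row 1: diag=12, rhs=-8; c'=1/4, d'=-2/3
row 2: denom=10−3·1/4=37/4; d'=(-36−3·-2/3)/(37/4)=-136/37
row 3: denom=10−2·8/37=354/37; d'=(48−2·-136/37)/(354/37)=1024/177
row 4: denom=12−3·37/118=1305/118; d'=(-22−3·1024/177)/(1305/118)=-516/145
back: M4=-516/145
back: M3=1024/177−37/118·-516/145=3002/435
back: M2=-136/37−8/37·3002/435=-2248/435
back: M1=-2/3−1/4·-2248/435=272/435
M: M0=0, M1=272/435, M2=-2248/435, M3=3002/435, M4=-516/145, M5=0
seg 0: a=-5, c=M0/2=0, d=(M1−M0)/(6·3)=136/3915, b=Δ0−h0·(2M0+M1)/6=293/145
seg 1: a=2, c=M1/2=136/435, d=(M2−M1)/(6·3)=-28/87, b=Δ1−h1·(2M1+M2)/6=429/145
seg 2: a=5, c=M2/2=-1124/435, d=(M3−M2)/(6·2)=175/174, b=Δ2−h2·(2M2+M3)/6=-559/145
seg 3: a=-5, c=M3/2=1501/435, d=(M4−M3)/(6·3)=-455/783, b=Δ3−h3·(2M3+M4)/6=-923/435
seg 4: a=4, c=M4/2=-258/145, d=(M5−M4)/(6·3)=86/435, b=Δ4−h4·(2M4+M5)/6=1258/435
t_q=41/4 → seg 3, τ=9/4; S=-5+-923/435·τ+1501/435·τ²+-455/783·τ³=9979/9280

  seg 0: a=-5 b=293/145 c=0 d=136/3915
  seg 1: a=2 b=429/145 c=136/435 d=-28/87
  seg 2: a=5 b=-559/145 c=-1124/435 d=175/174
  seg 3: a=-5 b=-923/435 c=1501/435 d=-455/783
  seg 4: a=4 b=1258/435 c=-258/145 d=86/435
S(41/4) = 9979/9280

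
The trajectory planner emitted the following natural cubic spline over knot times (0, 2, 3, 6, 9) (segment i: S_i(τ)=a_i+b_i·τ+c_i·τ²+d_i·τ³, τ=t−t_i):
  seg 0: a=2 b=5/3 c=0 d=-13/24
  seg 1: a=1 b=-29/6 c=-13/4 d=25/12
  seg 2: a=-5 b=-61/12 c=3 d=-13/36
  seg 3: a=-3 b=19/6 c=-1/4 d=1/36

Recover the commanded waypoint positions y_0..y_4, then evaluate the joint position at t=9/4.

y_0 = S_0(0) = a_0 = 2
y_1 = S_1(0) = a_1 = 1
y_2 = S_2(0) = a_2 = -5
y_3 = S_3(0) = a_3 = -3
y_4 = S_3(3) = 5
t_q=9/4 is in segment 1 (τ=1/4); S_1(τ)=-97/256

y_0=2 y_1=1 y_2=-5 y_3=-3 y_4=5
S(9/4) = -97/256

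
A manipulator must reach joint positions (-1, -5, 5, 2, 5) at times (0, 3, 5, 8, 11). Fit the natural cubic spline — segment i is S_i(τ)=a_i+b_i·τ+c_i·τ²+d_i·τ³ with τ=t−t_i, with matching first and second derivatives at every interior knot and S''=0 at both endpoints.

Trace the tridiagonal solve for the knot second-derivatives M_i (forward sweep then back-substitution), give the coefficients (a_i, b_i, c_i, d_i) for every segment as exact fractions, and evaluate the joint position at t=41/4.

  seg 0: a=-1 b=-1331/354 c=0 d=859/3186
  seg 1: a=-5 b=623/177 c=859/354 d=-199/236
  seg 2: a=5 b=550/177 c=-466/177 d=671/1593
  seg 3: a=2 b=-233/177 c=205/177 d=-205/1593
S(41/4) = 12973/3776

Δ: Δ0=-4/3, Δ1=5, Δ2=-1, Δ3=1
row 1: diag=10, rhs=38; c'=1/5, d'=19/5
row 2: denom=10−2·1/5=48/5; d'=(-36−2·19/5)/(48/5)=-109/24
row 3: denom=12−3·5/16=177/16; d'=(12−3·-109/24)/(177/16)=410/177
back: M3=410/177
back: M2=-109/24−5/16·410/177=-932/177
back: M1=19/5−1/5·-932/177=859/177
M: M0=0, M1=859/177, M2=-932/177, M3=410/177, M4=0
seg 0: a=-1, c=M0/2=0, d=(M1−M0)/(6·3)=859/3186, b=Δ0−h0·(2M0+M1)/6=-1331/354
seg 1: a=-5, c=M1/2=859/354, d=(M2−M1)/(6·2)=-199/236, b=Δ1−h1·(2M1+M2)/6=623/177
seg 2: a=5, c=M2/2=-466/177, d=(M3−M2)/(6·3)=671/1593, b=Δ2−h2·(2M2+M3)/6=550/177
seg 3: a=2, c=M3/2=205/177, d=(M4−M3)/(6·3)=-205/1593, b=Δ3−h3·(2M3+M4)/6=-233/177
t_q=41/4 → seg 3, τ=9/4; S=2+-233/177·τ+205/177·τ²+-205/1593·τ³=12973/3776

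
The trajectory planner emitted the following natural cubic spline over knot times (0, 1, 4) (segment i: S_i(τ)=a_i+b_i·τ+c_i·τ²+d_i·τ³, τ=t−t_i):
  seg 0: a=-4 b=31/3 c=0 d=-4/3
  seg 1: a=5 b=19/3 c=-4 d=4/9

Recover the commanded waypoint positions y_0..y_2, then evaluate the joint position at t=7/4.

y_0=-4 y_1=5 y_2=0
S(7/4) = 123/16

y_0 = S_0(0) = a_0 = -4
y_1 = S_1(0) = a_1 = 5
y_2 = S_1(3) = 0
t_q=7/4 is in segment 1 (τ=3/4); S_1(τ)=123/16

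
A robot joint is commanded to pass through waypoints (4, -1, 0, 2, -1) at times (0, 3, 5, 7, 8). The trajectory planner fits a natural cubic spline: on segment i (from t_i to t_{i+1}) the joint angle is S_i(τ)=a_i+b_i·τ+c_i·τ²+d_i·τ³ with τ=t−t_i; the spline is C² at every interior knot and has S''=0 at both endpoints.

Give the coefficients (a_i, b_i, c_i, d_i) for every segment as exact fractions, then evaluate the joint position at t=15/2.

  seg 0: a=4 b=-685/312 c=0 d=55/936
  seg 1: a=-1 b=-95/156 c=55/104 d=1/78
  seg 2: a=0 b=259/156 c=63/104 d=-73/156
  seg 3: a=2 b=-239/156 c=-229/104 d=229/312
S(15/2) = 645/832

Δ: Δ0=-5/3, Δ1=1/2, Δ2=1, Δ3=-3
row 1: diag=10, rhs=13; c'=1/5, d'=13/10
row 2: denom=8−2·1/5=38/5; d'=(3−2·13/10)/(38/5)=1/19
row 3: denom=6−2·5/19=104/19; d'=(-24−2·1/19)/(104/19)=-229/52
back: M3=-229/52
back: M2=1/19−5/19·-229/52=63/52
back: M1=13/10−1/5·63/52=55/52
M: M0=0, M1=55/52, M2=63/52, M3=-229/52, M4=0
seg 0: a=4, c=M0/2=0, d=(M1−M0)/(6·3)=55/936, b=Δ0−h0·(2M0+M1)/6=-685/312
seg 1: a=-1, c=M1/2=55/104, d=(M2−M1)/(6·2)=1/78, b=Δ1−h1·(2M1+M2)/6=-95/156
seg 2: a=0, c=M2/2=63/104, d=(M3−M2)/(6·2)=-73/156, b=Δ2−h2·(2M2+M3)/6=259/156
seg 3: a=2, c=M3/2=-229/104, d=(M4−M3)/(6·1)=229/312, b=Δ3−h3·(2M3+M4)/6=-239/156
t_q=15/2 → seg 3, τ=1/2; S=2+-239/156·τ+-229/104·τ²+229/312·τ³=645/832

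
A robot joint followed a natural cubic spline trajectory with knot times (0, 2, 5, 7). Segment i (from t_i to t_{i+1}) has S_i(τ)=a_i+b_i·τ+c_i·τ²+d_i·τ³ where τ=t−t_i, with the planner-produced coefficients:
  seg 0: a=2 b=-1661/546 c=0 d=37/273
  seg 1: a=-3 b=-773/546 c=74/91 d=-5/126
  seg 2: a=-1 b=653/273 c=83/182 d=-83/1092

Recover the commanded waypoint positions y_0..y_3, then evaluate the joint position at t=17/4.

y_0 = S_0(0) = a_0 = 2
y_1 = S_1(0) = a_1 = -3
y_2 = S_2(0) = a_2 = -1
y_3 = S_2(2) = 5
t_q=17/4 is in segment 1 (τ=9/4); S_1(τ)=-29361/11648

y_0=2 y_1=-3 y_2=-1 y_3=5
S(17/4) = -29361/11648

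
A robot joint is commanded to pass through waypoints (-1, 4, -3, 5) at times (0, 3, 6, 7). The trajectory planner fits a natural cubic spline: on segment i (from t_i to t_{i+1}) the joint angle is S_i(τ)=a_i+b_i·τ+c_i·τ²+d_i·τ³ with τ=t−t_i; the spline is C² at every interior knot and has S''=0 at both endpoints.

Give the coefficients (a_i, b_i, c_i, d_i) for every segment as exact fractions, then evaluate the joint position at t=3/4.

  seg 0: a=-1 b=334/87 c=0 d=-7/29
  seg 1: a=4 b=-233/87 c=-63/29 d=199/261
  seg 2: a=-3 b=424/87 c=136/29 d=-136/87
S(3/4) = 3299/1856

Δ: Δ0=5/3, Δ1=-7/3, Δ2=8
row 1: diag=12, rhs=-24; c'=1/4, d'=-2
row 2: denom=8−3·1/4=29/4; d'=(62−3·-2)/(29/4)=272/29
back: M2=272/29
back: M1=-2−1/4·272/29=-126/29
M: M0=0, M1=-126/29, M2=272/29, M3=0
seg 0: a=-1, c=M0/2=0, d=(M1−M0)/(6·3)=-7/29, b=Δ0−h0·(2M0+M1)/6=334/87
seg 1: a=4, c=M1/2=-63/29, d=(M2−M1)/(6·3)=199/261, b=Δ1−h1·(2M1+M2)/6=-233/87
seg 2: a=-3, c=M2/2=136/29, d=(M3−M2)/(6·1)=-136/87, b=Δ2−h2·(2M2+M3)/6=424/87
t_q=3/4 → seg 0, τ=3/4; S=-1+334/87·τ+0·τ²+-7/29·τ³=3299/1856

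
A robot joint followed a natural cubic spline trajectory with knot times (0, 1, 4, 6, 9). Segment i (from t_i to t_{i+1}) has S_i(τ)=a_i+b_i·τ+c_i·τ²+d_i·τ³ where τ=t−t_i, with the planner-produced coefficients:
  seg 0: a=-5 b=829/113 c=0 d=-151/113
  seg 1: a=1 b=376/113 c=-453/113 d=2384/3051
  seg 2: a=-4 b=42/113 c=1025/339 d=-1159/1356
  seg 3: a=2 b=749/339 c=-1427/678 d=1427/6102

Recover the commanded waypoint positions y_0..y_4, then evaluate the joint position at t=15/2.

y_0=-5 y_1=1 y_2=-4 y_3=2 y_4=-4
S(15/2) = 2473/1808

y_0 = S_0(0) = a_0 = -5
y_1 = S_1(0) = a_1 = 1
y_2 = S_2(0) = a_2 = -4
y_3 = S_3(0) = a_3 = 2
y_4 = S_3(3) = -4
t_q=15/2 is in segment 3 (τ=3/2); S_3(τ)=2473/1808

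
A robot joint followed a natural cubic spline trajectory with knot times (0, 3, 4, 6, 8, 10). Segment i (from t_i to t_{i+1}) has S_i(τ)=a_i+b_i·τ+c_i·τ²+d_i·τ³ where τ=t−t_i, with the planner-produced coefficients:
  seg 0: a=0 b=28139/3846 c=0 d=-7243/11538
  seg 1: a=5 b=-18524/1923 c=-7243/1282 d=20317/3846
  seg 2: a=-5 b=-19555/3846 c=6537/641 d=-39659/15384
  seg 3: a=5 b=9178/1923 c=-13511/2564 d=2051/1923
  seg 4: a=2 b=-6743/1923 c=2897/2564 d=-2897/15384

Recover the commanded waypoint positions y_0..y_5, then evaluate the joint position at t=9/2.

y_0 = S_0(0) = a_0 = 0
y_1 = S_1(0) = a_1 = 5
y_2 = S_2(0) = a_2 = -5
y_3 = S_3(0) = a_3 = 5
y_4 = S_4(0) = a_4 = 2
y_5 = S_4(2) = -2
t_q=9/2 is in segment 2 (τ=1/2); S_2(τ)=-218041/41024

y_0=0 y_1=5 y_2=-5 y_3=5 y_4=2 y_5=-2
S(9/2) = -218041/41024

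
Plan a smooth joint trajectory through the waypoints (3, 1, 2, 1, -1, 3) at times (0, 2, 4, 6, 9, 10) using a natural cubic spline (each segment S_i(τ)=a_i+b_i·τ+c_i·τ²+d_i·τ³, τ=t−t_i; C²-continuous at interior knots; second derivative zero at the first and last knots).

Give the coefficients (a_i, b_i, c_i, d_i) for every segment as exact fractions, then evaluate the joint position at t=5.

Δ: Δ0=-1, Δ1=1/2, Δ2=-1/2, Δ3=-2/3, Δ4=4
row 1: diag=8, rhs=9; c'=1/4, d'=9/8
row 2: denom=8−2·1/4=15/2; d'=(-6−2·9/8)/(15/2)=-11/10
row 3: denom=10−2·4/15=142/15; d'=(-1−2·-11/10)/(142/15)=9/71
row 4: denom=8−3·45/142=1001/142; d'=(28−3·9/71)/(1001/142)=3922/1001
back: M4=3922/1001
back: M3=9/71−45/142·3922/1001=-1116/1001
back: M2=-11/10−4/15·-1116/1001=-1607/2002
back: M1=9/8−1/4·-1607/2002=1327/1001
M: M0=0, M1=1327/1001, M2=-1607/2002, M3=-1116/1001, M4=3922/1001, M5=0
seg 0: a=3, c=M0/2=0, d=(M1−M0)/(6·2)=1327/12012, b=Δ0−h0·(2M0+M1)/6=-4330/3003
seg 1: a=1, c=M1/2=1327/2002, d=(M2−M1)/(6·2)=-4261/24024, b=Δ1−h1·(2M1+M2)/6=-349/3003
seg 2: a=2, c=M2/2=-1607/4004, d=(M3−M2)/(6·2)=-625/24024, b=Δ2−h2·(2M2+M3)/6=349/858
seg 3: a=1, c=M3/2=-558/1001, d=(M4−M3)/(6·3)=229/819, b=Δ3−h3·(2M3+M4)/6=-349/231
seg 4: a=-1, c=M4/2=1961/1001, d=(M5−M4)/(6·1)=-1961/3003, b=Δ4−h4·(2M4+M5)/6=8090/3003
t_q=5 → seg 2, τ=1; S=2+349/858·τ+-1607/4004·τ²+-625/24024·τ³=1441/728

  seg 0: a=3 b=-4330/3003 c=0 d=1327/12012
  seg 1: a=1 b=-349/3003 c=1327/2002 d=-4261/24024
  seg 2: a=2 b=349/858 c=-1607/4004 d=-625/24024
  seg 3: a=1 b=-349/231 c=-558/1001 d=229/819
  seg 4: a=-1 b=8090/3003 c=1961/1001 d=-1961/3003
S(5) = 1441/728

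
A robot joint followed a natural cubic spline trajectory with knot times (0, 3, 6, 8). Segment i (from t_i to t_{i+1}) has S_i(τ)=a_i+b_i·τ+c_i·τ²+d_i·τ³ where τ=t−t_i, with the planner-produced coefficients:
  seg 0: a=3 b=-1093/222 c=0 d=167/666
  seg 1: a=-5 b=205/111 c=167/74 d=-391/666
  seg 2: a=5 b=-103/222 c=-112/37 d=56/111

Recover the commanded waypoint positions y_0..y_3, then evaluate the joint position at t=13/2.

y_0 = S_0(0) = a_0 = 3
y_1 = S_1(0) = a_1 = -5
y_2 = S_2(0) = a_2 = 5
y_3 = S_2(2) = -4
t_q=13/2 is in segment 2 (τ=1/2); S_2(τ)=603/148

y_0=3 y_1=-5 y_2=5 y_3=-4
S(13/2) = 603/148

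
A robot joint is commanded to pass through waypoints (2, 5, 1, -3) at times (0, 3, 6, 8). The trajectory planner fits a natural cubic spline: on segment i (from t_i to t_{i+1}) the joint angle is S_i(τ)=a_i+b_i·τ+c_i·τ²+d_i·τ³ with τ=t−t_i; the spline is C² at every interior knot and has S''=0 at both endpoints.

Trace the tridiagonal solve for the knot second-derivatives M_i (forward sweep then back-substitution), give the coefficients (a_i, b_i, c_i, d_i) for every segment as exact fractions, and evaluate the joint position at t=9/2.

Δ: Δ0=1, Δ1=-4/3, Δ2=-2
row 1: diag=12, rhs=-14; c'=1/4, d'=-7/6
row 2: denom=10−3·1/4=37/4; d'=(-4−3·-7/6)/(37/4)=-2/37
back: M2=-2/37
back: M1=-7/6−1/4·-2/37=-128/111
M: M0=0, M1=-128/111, M2=-2/37, M3=0
seg 0: a=2, c=M0/2=0, d=(M1−M0)/(6·3)=-64/999, b=Δ0−h0·(2M0+M1)/6=175/111
seg 1: a=5, c=M1/2=-64/111, d=(M2−M1)/(6·3)=61/999, b=Δ1−h1·(2M1+M2)/6=-17/111
seg 2: a=1, c=M2/2=-1/37, d=(M3−M2)/(6·2)=1/222, b=Δ2−h2·(2M2+M3)/6=-218/111
t_q=9/2 → seg 1, τ=3/2; S=5+-17/111·τ+-64/111·τ²+61/999·τ³=1089/296

  seg 0: a=2 b=175/111 c=0 d=-64/999
  seg 1: a=5 b=-17/111 c=-64/111 d=61/999
  seg 2: a=1 b=-218/111 c=-1/37 d=1/222
S(9/2) = 1089/296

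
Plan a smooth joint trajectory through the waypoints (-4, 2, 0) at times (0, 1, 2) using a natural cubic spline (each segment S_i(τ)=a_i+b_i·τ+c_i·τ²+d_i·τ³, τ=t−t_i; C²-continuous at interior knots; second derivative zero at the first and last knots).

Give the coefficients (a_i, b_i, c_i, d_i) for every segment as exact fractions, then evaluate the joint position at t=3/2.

  seg 0: a=-4 b=8 c=0 d=-2
  seg 1: a=2 b=2 c=-6 d=2
S(3/2) = 7/4

Δ: Δ0=6, Δ1=-2
row 1: diag=4, rhs=-48; c'=1/4, d'=-12
back: M1=-12
M: M0=0, M1=-12, M2=0
seg 0: a=-4, c=M0/2=0, d=(M1−M0)/(6·1)=-2, b=Δ0−h0·(2M0+M1)/6=8
seg 1: a=2, c=M1/2=-6, d=(M2−M1)/(6·1)=2, b=Δ1−h1·(2M1+M2)/6=2
t_q=3/2 → seg 1, τ=1/2; S=2+2·τ+-6·τ²+2·τ³=7/4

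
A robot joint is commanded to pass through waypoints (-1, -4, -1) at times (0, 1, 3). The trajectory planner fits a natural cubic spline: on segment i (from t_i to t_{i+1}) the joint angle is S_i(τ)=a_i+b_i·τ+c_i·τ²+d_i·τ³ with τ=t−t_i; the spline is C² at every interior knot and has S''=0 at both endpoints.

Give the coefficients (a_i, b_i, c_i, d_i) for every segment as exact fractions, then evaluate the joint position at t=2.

  seg 0: a=-1 b=-15/4 c=0 d=3/4
  seg 1: a=-4 b=-3/2 c=9/4 d=-3/8
S(2) = -29/8

Δ: Δ0=-3, Δ1=3/2
row 1: diag=6, rhs=27; c'=1/3, d'=9/2
back: M1=9/2
M: M0=0, M1=9/2, M2=0
seg 0: a=-1, c=M0/2=0, d=(M1−M0)/(6·1)=3/4, b=Δ0−h0·(2M0+M1)/6=-15/4
seg 1: a=-4, c=M1/2=9/4, d=(M2−M1)/(6·2)=-3/8, b=Δ1−h1·(2M1+M2)/6=-3/2
t_q=2 → seg 1, τ=1; S=-4+-3/2·τ+9/4·τ²+-3/8·τ³=-29/8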